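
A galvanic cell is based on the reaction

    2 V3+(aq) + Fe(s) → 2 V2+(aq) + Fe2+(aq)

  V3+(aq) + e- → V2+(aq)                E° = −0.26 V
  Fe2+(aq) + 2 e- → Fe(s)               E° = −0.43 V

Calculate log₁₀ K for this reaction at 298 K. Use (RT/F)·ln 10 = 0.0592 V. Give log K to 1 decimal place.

The V³⁺/V²⁺ couple is reduced (cathode); E°cell = −0.26 − (−0.43) = +0.17 V with n = 2.
At equilibrium E = 0, so log K = nE°cell / 0.0592 = (2)(+0.17) / 0.0592 = 5.7.

log K = 5.7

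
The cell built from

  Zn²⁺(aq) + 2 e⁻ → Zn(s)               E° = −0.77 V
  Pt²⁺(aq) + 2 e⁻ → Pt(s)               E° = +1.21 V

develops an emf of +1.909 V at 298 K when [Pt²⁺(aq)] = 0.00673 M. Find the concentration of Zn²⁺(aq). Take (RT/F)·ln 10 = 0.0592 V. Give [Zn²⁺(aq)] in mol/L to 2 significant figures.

With Pt²⁺/Pt at the cathode and Zn²⁺/Zn at the anode, E°cell = +1.21 − (−0.77) = +1.98 V (n = 2).
Rearranging E = E° − (0.0592/n)·log Q gives log Q = 2(+1.98 − (+1.909))/0.0592 = 2.399.
For Pt²⁺(aq) + Zn(s) → Pt(s) + Zn²⁺(aq), the reaction quotient is Q = [Zn²⁺(aq)] / [Pt²⁺(aq)].
Substituting the known concentrations and solving, log [Zn²⁺(aq)] = 0.227 and [Zn²⁺(aq)] = 1.7 M.

1.7 M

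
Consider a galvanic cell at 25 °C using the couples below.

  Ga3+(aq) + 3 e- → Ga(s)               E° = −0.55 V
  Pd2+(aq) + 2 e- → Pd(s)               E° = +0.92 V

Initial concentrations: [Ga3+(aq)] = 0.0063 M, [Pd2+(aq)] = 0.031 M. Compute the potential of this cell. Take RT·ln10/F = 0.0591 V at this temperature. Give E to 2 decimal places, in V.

The Pd²⁺/Pd couple has the more positive E°, so it is the cathode; Ga³⁺/Ga is the anode.
E°cell = +0.92 − (−0.55) = +1.47 V, with n = 6 electrons transferred.
The balanced reaction is 3 Pd2+(aq) + 2 Ga(s) → 3 Pd(s) + 2 Ga3+(aq), so Q = [Ga3+(aq)]^2 / [Pd2+(aq)]^3 = 1.33 and log Q = 0.125.
Applying E = E° − (RT ln10/nF)·log Q gives +1.47 − (0.0591/6)(0.125) = +1.47 V.

+1.47 V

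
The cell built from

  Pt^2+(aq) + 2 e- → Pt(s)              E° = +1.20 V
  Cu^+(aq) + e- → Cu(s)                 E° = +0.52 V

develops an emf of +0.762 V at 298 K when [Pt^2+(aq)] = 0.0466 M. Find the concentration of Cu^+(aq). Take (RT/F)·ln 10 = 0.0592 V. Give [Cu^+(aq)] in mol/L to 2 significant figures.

0.0089 M

The Pt²⁺/Pt couple has the larger reduction potential, so it is the cathode: E°cell = +1.20 − (+0.52) = +0.68 V and n = 2.
Since E = E° − (0.0592/n)·log Q, log Q = n(E° − E)/0.0592 = −2.770.
The balanced reaction is Pt^2+(aq) + 2 Cu(s) → Pt(s) + 2 Cu^+(aq), so Q = [Cu^+(aq)]^2 / [Pt^2+(aq)].
Isolating [Cu^+(aq)] in Q = 10^{−2.770} yields log [Cu^+(aq)] = −2.051, i.e. 0.0089 M.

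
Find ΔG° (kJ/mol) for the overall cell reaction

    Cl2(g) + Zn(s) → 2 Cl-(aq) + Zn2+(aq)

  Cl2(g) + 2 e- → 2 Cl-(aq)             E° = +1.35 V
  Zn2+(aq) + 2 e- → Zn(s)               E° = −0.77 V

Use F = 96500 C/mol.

In the reaction as written Cl2(g) is reduced, so the Cl₂/Cl⁻ couple is the cathode and Zn²⁺/Zn is the anode.
E°cell = +1.35 − (−0.77) = +2.12 V; balancing electrons gives n = 2.
ΔG° = −nFE°cell = −(2)(96500)(+2.12) J/mol = −409 kJ/mol.

−409 kJ/mol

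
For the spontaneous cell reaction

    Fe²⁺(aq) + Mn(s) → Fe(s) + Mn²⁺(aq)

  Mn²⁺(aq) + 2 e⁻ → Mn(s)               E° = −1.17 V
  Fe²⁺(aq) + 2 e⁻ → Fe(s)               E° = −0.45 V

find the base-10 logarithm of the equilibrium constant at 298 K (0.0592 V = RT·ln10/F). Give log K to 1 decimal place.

The Fe²⁺/Fe couple is reduced (cathode); E°cell = −0.45 − (−1.17) = +0.72 V with n = 2.
At equilibrium E = 0, so log K = nE°cell / 0.0592 = (2)(+0.72) / 0.0592 = 24.3.

log K = 24.3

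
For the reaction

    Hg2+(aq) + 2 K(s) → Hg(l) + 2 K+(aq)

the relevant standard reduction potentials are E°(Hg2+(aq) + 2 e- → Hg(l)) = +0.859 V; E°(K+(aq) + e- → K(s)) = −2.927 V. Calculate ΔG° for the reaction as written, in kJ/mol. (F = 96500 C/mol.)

In the reaction as written Hg2+(aq) is reduced, so the Hg²⁺/Hg couple is the cathode and K⁺/K is the anode.
E°cell = +0.859 − (−2.927) = +3.786 V; balancing electrons gives n = 2.
ΔG° = −nFE°cell = −(2)(96500)(+3.786) J/mol = −731 kJ/mol.

−731 kJ/mol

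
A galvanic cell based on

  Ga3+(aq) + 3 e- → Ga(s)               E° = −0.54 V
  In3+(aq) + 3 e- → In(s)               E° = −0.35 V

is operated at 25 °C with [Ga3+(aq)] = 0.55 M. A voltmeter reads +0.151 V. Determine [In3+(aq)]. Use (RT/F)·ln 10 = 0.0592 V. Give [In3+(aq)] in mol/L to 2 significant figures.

With In³⁺/In at the cathode and Ga³⁺/Ga at the anode, E°cell = −0.35 − (−0.54) = +0.19 V (n = 3).
From the Nernst equation, log Q = n(E° − E)/0.0592 = 3·(+0.19 − (+0.151))/0.0592 = 1.976.
For In3+(aq) + Ga(s) → In(s) + Ga3+(aq), the reaction quotient is Q = [Ga3+(aq)] / [In3+(aq)].
Substituting the known concentrations and solving, log [In3+(aq)] = −2.236 and [In3+(aq)] = 0.0058 M.

0.0058 M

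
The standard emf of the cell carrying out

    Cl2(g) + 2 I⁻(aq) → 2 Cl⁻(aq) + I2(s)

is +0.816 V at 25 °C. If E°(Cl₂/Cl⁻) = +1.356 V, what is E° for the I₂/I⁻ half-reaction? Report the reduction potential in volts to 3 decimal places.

In the reaction as written the Cl₂/Cl⁻ couple is reduced (cathode) and I₂/I⁻ is oxidized (anode), so E°cell = E°(Cl₂/Cl⁻) − E°(I₂/I⁻).
E°(I₂/I⁻) = E°(cathode) − E°cell = +1.356 − (+0.816) = +0.540 V.

+0.540 V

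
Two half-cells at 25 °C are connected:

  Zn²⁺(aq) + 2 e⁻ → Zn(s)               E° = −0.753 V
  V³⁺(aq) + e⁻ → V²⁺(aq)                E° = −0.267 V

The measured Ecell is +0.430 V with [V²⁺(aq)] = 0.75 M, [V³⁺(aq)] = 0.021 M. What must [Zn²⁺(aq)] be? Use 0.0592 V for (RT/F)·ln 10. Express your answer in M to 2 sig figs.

V³⁺/V²⁺ is the cathode (higher E°); E°cell = −0.267 − (−0.753) = +0.486 V with n = 2.
From the Nernst equation, log Q = n(E° − E)/0.0592 = 2·(+0.486 − (+0.430))/0.0592 = 1.892.
For 2 V³⁺(aq) + Zn(s) → 2 V²⁺(aq) + Zn²⁺(aq), the reaction quotient is Q = ([V²⁺(aq)]^2·[Zn²⁺(aq)]) / [V³⁺(aq)]^2.
Isolating [Zn²⁺(aq)] in Q = 10^{1.892} yields log [Zn²⁺(aq)] = −1.214, i.e. 0.061 M.

0.061 M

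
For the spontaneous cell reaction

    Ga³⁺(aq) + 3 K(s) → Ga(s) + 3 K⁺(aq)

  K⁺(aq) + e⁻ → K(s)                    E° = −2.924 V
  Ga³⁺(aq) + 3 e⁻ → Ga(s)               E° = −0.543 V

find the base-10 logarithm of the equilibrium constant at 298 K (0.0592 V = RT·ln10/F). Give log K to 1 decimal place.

log K = 120.7

The Ga³⁺/Ga couple is reduced (cathode); E°cell = −0.543 − (−2.924) = +2.381 V with n = 3.
At equilibrium E = 0, so log K = nE°cell / 0.0592 = (3)(+2.381) / 0.0592 = 120.7.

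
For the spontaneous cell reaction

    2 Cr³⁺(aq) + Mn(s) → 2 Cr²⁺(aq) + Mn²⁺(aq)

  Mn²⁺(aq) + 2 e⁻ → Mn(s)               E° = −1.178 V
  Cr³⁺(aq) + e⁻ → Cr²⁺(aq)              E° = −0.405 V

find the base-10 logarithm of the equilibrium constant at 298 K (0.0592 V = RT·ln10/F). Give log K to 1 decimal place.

log K = 26.1

The Cr³⁺/Cr²⁺ couple is reduced (cathode); E°cell = −0.405 − (−1.178) = +0.773 V with n = 2.
At equilibrium E = 0, so log K = nE°cell / 0.0592 = (2)(+0.773) / 0.0592 = 26.1.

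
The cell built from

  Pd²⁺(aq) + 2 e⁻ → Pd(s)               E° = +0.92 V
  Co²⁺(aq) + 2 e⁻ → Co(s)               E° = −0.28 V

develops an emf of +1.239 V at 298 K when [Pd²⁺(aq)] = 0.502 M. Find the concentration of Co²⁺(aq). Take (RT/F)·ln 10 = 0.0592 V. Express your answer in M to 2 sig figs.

0.024 M

With Pd²⁺/Pd at the cathode and Co²⁺/Co at the anode, E°cell = +0.92 − (−0.28) = +1.20 V (n = 2).
From the Nernst equation, log Q = n(E° − E)/0.0592 = 2·(+1.20 − (+1.239))/0.0592 = −1.318.
For Pd²⁺(aq) + Co(s) → Pd(s) + Co²⁺(aq), the reaction quotient is Q = [Co²⁺(aq)] / [Pd²⁺(aq)].
Isolating [Co²⁺(aq)] in Q = 10^{−1.318} yields log [Co²⁺(aq)] = −1.617, i.e. 0.024 M.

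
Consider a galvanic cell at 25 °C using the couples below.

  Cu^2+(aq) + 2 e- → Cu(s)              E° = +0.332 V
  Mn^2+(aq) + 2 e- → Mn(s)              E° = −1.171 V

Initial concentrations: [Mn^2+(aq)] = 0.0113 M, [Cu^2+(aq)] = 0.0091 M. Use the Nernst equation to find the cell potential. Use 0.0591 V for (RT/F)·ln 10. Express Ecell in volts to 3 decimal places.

Cu²⁺/Cu is reduced (cathode, E° = +0.332 V) and Mn²⁺/Mn is oxidized (anode).
The standard potential is +0.332 − (−1.171) = +1.503 V and the balanced reaction transfers n = 2 electrons.
Balancing gives Cu^2+(aq) + Mn(s) → Cu(s) + Mn^2+(aq); hence Q = [Mn^2+(aq)] / [Cu^2+(aq)] = 1.24 (log Q = 0.094).
By the Nernst equation, E = +1.503 − (0.0591/2)·(0.094) = +1.500 V.

+1.500 V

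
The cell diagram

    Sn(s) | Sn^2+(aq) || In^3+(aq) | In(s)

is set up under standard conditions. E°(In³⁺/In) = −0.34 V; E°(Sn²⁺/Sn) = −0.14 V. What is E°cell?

−0.20 V

By convention the left-hand electrode in cell notation is the anode (oxidation) and the right-hand electrode is the cathode (reduction).
E°cell = E°(right) − E°(left) = −0.34 − (−0.14) = −0.20 V.
The negative sign shows that, as written, the cell would require an external voltage to drive the reaction.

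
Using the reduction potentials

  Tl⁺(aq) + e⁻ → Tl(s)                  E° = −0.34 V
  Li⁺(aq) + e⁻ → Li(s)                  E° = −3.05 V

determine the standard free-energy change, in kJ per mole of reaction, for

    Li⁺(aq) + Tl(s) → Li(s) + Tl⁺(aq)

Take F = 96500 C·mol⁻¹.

In the reaction as written Li⁺(aq) is reduced, so the Li⁺/Li couple is the cathode and Tl⁺/Tl is the anode.
E°cell = −3.05 − (−0.34) = −2.71 V; balancing electrons gives n = 1.
ΔG° = −nFE°cell = −(1)(96500)(−2.71) J/mol = +262 kJ/mol.

+262 kJ/mol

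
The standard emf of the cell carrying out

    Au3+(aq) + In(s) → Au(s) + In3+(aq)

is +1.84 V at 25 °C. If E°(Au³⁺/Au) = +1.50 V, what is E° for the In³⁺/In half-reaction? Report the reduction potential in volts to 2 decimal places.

−0.34 V

In the reaction as written the Au³⁺/Au couple is reduced (cathode) and In³⁺/In is oxidized (anode), so E°cell = E°(Au³⁺/Au) − E°(In³⁺/In).
E°(In³⁺/In) = E°(cathode) − E°cell = +1.50 − (+1.84) = −0.34 V.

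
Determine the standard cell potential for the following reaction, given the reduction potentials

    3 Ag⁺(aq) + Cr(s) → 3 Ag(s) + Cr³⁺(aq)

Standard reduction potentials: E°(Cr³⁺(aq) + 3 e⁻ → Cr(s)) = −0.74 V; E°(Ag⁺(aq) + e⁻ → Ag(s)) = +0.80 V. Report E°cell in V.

+1.54 V

In the reaction as written, Ag⁺(aq) is reduced (cathode) and Cr³⁺(aq) is produced by oxidation at the anode.
E°cell = E°(cathode) − E°(anode) = +0.80 − (−0.74) = +1.54 V.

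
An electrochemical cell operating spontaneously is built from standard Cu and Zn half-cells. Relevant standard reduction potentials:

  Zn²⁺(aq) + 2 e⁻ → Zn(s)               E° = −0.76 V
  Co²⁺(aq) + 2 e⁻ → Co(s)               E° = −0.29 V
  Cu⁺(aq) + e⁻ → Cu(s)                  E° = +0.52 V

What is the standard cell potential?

Of the two couples in this cell, the one with the more positive reduction potential is reduced at the cathode: here that is Cu⁺/Cu (+0.52 V); Zn²⁺/Zn (−0.76 V) is the anode.
E°cell = E°(cathode) − E°(anode) = +0.52 − (−0.76) = +1.28 V.

+1.28 V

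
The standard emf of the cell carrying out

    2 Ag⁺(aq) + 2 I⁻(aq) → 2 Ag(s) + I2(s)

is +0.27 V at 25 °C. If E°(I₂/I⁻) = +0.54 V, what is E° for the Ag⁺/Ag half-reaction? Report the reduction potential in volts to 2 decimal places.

+0.81 V

In the reaction as written the Ag⁺/Ag couple is reduced (cathode) and I₂/I⁻ is oxidized (anode), so E°cell = E°(Ag⁺/Ag) − E°(I₂/I⁻).
E°(Ag⁺/Ag) = E°cell + E°(anode) = +0.27 + (+0.54) = +0.81 V.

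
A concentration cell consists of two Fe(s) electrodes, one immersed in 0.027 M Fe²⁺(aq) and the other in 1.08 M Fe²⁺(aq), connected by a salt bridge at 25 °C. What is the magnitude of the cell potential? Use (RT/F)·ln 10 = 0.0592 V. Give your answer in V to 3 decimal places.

For a concentration cell E°cell = 0, since both electrodes use the same couple.
The compartment with the higher Fe²⁺(aq) concentration (1.08 M) acts as the cathode; ions are reduced there and produced at the dilute (0.027 M) anode.
With n = 2, Ecell = −(0.0592/2)·log([dilute]/[conc]) = −(0.0592/2)·log(0.027/1.08) = +0.047 V.

0.047 V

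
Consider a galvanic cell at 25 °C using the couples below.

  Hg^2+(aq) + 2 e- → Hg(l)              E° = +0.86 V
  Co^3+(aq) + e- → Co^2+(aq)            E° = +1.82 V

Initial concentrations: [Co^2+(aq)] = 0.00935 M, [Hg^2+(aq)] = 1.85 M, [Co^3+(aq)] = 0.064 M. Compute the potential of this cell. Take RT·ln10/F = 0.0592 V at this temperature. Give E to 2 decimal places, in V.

+1.00 V

The Co³⁺/Co²⁺ couple has the more positive E°, so it is the cathode; Hg²⁺/Hg is the anode.
E°cell = E°cat − E°an = +1.82 − (+0.86) = +0.96 V; n = 2.
For the overall reaction 2 Co^3+(aq) + Hg(l) → 2 Co^2+(aq) + Hg^2+(aq), Q = ([Co^2+(aq)]^2·[Hg^2+(aq)]) / [Co^3+(aq)]^2 = 0.0395, giving log Q = −1.404.
Applying E = E° − (RT ln10/nF)·log Q gives +0.96 − (0.0592/2)(−1.404) = +1.00 V.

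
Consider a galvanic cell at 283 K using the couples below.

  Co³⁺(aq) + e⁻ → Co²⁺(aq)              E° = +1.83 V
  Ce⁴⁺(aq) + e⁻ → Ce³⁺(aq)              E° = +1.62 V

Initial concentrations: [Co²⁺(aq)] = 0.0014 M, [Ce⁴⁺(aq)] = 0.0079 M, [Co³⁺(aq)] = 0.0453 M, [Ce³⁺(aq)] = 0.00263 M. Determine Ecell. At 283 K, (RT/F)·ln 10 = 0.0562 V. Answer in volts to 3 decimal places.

+0.268 V

Since E°(Co³⁺/Co²⁺) > E°(Ce⁴⁺/Ce³⁺), Co³⁺/Co²⁺ serves as the cathode.
The standard potential is +1.83 − (+1.62) = +0.21 V and the balanced reaction transfers n = 1 electron.
For the overall reaction Co³⁺(aq) + Ce³⁺(aq) → Co²⁺(aq) + Ce⁴⁺(aq), Q = ([Co²⁺(aq)]·[Ce⁴⁺(aq)]) / ([Co³⁺(aq)]·[Ce³⁺(aq)]) = 0.0928, giving log Q = −1.032.
E = E° − (0.0562/n)·log Q = +0.21 − (0.0562/1)(−1.032) = +0.268 V.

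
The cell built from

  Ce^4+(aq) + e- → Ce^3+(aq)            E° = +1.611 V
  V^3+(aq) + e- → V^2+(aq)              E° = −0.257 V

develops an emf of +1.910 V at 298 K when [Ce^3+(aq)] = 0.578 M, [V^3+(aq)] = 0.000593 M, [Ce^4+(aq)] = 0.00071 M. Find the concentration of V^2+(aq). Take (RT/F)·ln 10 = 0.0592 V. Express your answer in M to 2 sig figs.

2.5 M

Ce⁴⁺/Ce³⁺ is the cathode (higher E°); E°cell = +1.611 − (−0.257) = +1.868 V with n = 1.
Since E = E° − (0.0592/n)·log Q, log Q = n(E° − E)/0.0592 = −0.709.
Balancing electrons gives Ce^4+(aq) + V^2+(aq) → Ce^3+(aq) + V^3+(aq); thus Q = ([Ce^3+(aq)]·[V^3+(aq)]) / ([Ce^4+(aq)]·[V^2+(aq)]).
Isolating [V^2+(aq)] in Q = 10^{−0.709} yields log [V^2+(aq)] = 0.393, i.e. 2.5 M.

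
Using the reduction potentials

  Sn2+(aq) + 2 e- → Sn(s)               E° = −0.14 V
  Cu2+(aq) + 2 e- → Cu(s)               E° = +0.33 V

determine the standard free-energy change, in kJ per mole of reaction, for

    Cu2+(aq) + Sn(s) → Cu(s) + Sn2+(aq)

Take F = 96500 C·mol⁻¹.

−90.7 kJ/mol

In the reaction as written Cu2+(aq) is reduced, so the Cu²⁺/Cu couple is the cathode and Sn²⁺/Sn is the anode.
E°cell = +0.33 − (−0.14) = +0.47 V; balancing electrons gives n = 2.
ΔG° = −nFE°cell = −(2)(96500)(+0.47) J/mol = −90.7 kJ/mol.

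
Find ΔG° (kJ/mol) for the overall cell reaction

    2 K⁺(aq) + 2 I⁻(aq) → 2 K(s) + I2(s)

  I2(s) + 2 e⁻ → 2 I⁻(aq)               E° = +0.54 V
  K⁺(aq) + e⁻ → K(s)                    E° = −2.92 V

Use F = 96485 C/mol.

+668 kJ/mol

In the reaction as written K⁺(aq) is reduced, so the K⁺/K couple is the cathode and I₂/I⁻ is the anode.
E°cell = −2.92 − (+0.54) = −3.46 V; balancing electrons gives n = 2.
ΔG° = −nFE°cell = −(2)(96485)(−3.46) J/mol = +668 kJ/mol.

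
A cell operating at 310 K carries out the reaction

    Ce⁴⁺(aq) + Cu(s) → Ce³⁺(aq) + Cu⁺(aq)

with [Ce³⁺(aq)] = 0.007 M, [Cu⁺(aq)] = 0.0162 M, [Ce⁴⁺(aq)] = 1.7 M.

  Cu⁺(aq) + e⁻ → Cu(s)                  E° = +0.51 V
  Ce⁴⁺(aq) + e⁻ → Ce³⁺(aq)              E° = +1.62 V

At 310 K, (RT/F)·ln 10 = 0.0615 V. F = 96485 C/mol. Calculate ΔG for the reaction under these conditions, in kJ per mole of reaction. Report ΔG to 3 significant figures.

E°cell = +1.62 − (+0.51) = +1.11 V; the balanced reaction transfers n = 1 electron.
Here Q = ([Ce³⁺(aq)]·[Cu⁺(aq)]) / [Ce⁴⁺(aq)] = 6.67×10^−5 (log Q = −4.176), giving E = +1.11 − (0.0615/1)·(−4.176) = +1.3668 V.
Then ΔG = −nFE = −1 × 96485 × +1.3668 J/mol = −132 kJ/mol.

−132 kJ/mol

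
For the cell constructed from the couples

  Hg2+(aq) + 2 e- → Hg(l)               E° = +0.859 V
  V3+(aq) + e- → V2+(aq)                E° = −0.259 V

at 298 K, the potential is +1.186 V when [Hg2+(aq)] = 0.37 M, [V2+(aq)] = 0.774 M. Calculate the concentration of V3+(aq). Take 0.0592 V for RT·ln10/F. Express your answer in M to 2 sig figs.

Hg²⁺/Hg is the cathode (higher E°); E°cell = +0.859 − (−0.259) = +1.118 V with n = 2.
Since E = E° − (0.0592/n)·log Q, log Q = n(E° − E)/0.0592 = −2.297.
Balancing electrons gives Hg2+(aq) + 2 V2+(aq) → Hg(l) + 2 V3+(aq); thus Q = [V3+(aq)]^2 / ([Hg2+(aq)]·[V2+(aq)]^2).
Solving for the unknown gives log [V3+(aq)] = −1.476, so [V3+(aq)] ≈ 0.033 M.

0.033 M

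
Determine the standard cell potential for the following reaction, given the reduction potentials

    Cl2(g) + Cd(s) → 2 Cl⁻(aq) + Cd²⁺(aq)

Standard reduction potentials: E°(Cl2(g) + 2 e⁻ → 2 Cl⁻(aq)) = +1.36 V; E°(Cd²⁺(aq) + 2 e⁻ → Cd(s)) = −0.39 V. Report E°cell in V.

In the reaction as written, Cl2(g) is reduced (cathode) and Cd²⁺(aq) is produced by oxidation at the anode.
E°cell = E°(cathode) − E°(anode) = +1.36 − (−0.39) = +1.75 V.
The positive value indicates the reaction is spontaneous as written.

+1.75 V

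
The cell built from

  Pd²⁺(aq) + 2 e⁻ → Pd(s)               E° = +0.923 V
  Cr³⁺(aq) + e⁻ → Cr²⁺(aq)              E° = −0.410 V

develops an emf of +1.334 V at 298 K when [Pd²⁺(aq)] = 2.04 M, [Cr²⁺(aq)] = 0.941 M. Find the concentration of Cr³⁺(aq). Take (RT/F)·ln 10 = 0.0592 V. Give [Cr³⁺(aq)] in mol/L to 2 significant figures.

With Pd²⁺/Pd at the cathode and Cr³⁺/Cr²⁺ at the anode, E°cell = +0.923 − (−0.410) = +1.333 V (n = 2).
Since E = E° − (0.0592/n)·log Q, log Q = n(E° − E)/0.0592 = −0.034.
Balancing electrons gives Pd²⁺(aq) + 2 Cr²⁺(aq) → Pd(s) + 2 Cr³⁺(aq); thus Q = [Cr³⁺(aq)]^2 / ([Pd²⁺(aq)]·[Cr²⁺(aq)]^2).
Substituting the known concentrations and solving, log [Cr³⁺(aq)] = 0.111 and [Cr³⁺(aq)] = 1.3 M.

1.3 M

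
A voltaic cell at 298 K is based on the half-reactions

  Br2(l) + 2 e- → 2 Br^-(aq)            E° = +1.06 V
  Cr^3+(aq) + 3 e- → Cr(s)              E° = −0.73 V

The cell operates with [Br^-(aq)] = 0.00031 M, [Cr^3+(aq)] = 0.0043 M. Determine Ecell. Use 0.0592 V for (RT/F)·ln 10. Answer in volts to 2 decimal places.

+2.04 V

The Br₂/Br⁻ couple has the more positive E°, so it is the cathode; Cr³⁺/Cr is the anode.
E°cell = +1.06 − (−0.73) = +1.79 V, with n = 6 electrons transferred.
The balanced reaction is 3 Br2(l) + 2 Cr(s) → 6 Br^-(aq) + 2 Cr^3+(aq), so Q = [Br^-(aq)]^6·[Cr^3+(aq)]^2 = 1.64×10^−26 and log Q = −25.785.
Applying E = E° − (RT ln10/nF)·log Q gives +1.79 − (0.0592/6)(−25.785) = +2.04 V.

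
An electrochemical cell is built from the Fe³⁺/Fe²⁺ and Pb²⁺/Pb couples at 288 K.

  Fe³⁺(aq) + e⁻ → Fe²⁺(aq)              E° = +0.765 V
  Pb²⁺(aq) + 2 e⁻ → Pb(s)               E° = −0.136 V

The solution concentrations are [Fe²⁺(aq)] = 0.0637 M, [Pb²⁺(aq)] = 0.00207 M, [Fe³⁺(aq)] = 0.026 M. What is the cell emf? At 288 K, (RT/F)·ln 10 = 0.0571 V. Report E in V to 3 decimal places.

+0.955 V

Fe³⁺/Fe²⁺ is reduced (cathode, E° = +0.765 V) and Pb²⁺/Pb is oxidized (anode).
The standard potential is +0.765 − (−0.136) = +0.901 V and the balanced reaction transfers n = 2 electrons.
Balancing gives 2 Fe³⁺(aq) + Pb(s) → 2 Fe²⁺(aq) + Pb²⁺(aq); hence Q = ([Fe²⁺(aq)]^2·[Pb²⁺(aq)]) / [Fe³⁺(aq)]^2 = 0.0124 (log Q = −1.906).
E = E° − (0.0571/n)·log Q = +0.901 − (0.0571/2)(−1.906) = +0.955 V.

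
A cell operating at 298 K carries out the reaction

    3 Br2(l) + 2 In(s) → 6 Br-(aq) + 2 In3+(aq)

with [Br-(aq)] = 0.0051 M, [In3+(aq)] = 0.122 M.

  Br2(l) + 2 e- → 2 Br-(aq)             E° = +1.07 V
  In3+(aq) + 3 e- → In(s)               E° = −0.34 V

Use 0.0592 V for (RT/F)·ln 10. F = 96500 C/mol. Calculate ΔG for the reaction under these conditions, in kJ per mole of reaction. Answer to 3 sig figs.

E°cell = +1.07 − (−0.34) = +1.41 V; the balanced reaction transfers n = 6 electrons.
Here Q = [Br-(aq)]^6·[In3+(aq)]^2 = 2.62×10^−16 (log Q = −15.582), giving E = +1.41 − (0.0592/6)·(−15.582) = +1.5637 V.
Then ΔG = −nFE = −6 × 96500 × +1.5637 J/mol = −905 kJ/mol.

−905 kJ/mol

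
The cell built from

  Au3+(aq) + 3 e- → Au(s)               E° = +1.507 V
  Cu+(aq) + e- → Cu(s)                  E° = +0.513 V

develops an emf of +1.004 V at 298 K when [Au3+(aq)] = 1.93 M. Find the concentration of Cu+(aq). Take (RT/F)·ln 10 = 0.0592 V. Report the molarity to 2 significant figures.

0.84 M

The Au³⁺/Au couple has the larger reduction potential, so it is the cathode: E°cell = +1.507 − (+0.513) = +0.994 V and n = 3.
From the Nernst equation, log Q = n(E° − E)/0.0592 = 3·(+0.994 − (+1.004))/0.0592 = −0.507.
For Au3+(aq) + 3 Cu(s) → Au(s) + 3 Cu+(aq), the reaction quotient is Q = [Cu+(aq)]^3 / [Au3+(aq)].
Substituting the known concentrations and solving, log [Cu+(aq)] = −0.074 and [Cu+(aq)] = 0.84 M.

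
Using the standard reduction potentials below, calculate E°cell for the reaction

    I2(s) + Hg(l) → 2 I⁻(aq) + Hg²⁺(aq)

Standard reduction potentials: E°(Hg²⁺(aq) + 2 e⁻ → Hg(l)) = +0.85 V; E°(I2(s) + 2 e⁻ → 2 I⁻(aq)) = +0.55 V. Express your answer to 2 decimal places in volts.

−0.30 V

In the reaction as written, I2(s) is reduced (cathode) and Hg²⁺(aq) is produced by oxidation at the anode.
E°cell = E°(cathode) − E°(anode) = +0.55 − (+0.85) = −0.30 V.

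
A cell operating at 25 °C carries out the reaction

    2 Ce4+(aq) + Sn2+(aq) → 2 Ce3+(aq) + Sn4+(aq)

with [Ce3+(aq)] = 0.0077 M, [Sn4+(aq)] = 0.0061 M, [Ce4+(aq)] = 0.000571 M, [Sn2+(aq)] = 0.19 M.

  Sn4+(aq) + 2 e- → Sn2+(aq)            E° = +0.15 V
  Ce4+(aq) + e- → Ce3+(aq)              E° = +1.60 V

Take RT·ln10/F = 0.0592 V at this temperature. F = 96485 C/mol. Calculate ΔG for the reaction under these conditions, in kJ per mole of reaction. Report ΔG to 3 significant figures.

With Ce⁴⁺/Ce³⁺ reduced at the cathode, E°cell = +1.60 − (+0.15) = +1.45 V and n = 2.
The reaction quotient is ([Ce3+(aq)]^2·[Sn4+(aq)]) / ([Ce4+(aq)]^2·[Sn2+(aq)]) = 5.84; by Nernst, E = +1.45 − (0.0592/2)(0.766) = +1.4273 V.
Then ΔG = −nFE = −2 × 96485 × +1.4273 J/mol = −275 kJ/mol.

−275 kJ/mol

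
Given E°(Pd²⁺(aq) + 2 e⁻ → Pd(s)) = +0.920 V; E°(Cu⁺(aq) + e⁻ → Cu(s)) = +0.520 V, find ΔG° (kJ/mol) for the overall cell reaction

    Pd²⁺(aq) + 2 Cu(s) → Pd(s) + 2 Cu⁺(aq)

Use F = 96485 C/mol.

−77.2 kJ/mol

In the reaction as written Pd²⁺(aq) is reduced, so the Pd²⁺/Pd couple is the cathode and Cu⁺/Cu is the anode.
E°cell = +0.920 − (+0.520) = +0.400 V; balancing electrons gives n = 2.
ΔG° = −nFE°cell = −(2)(96485)(+0.400) J/mol = −77.2 kJ/mol.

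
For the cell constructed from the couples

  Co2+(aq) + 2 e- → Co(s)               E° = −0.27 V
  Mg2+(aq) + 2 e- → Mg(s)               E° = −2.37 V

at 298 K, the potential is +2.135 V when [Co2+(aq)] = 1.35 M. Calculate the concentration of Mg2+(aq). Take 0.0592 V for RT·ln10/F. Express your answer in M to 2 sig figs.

0.089 M

The Co²⁺/Co couple has the larger reduction potential, so it is the cathode: E°cell = −0.27 − (−2.37) = +2.10 V and n = 2.
Rearranging E = E° − (0.0592/n)·log Q gives log Q = 2(+2.10 − (+2.135))/0.0592 = −1.182.
The balanced reaction is Co2+(aq) + Mg(s) → Co(s) + Mg2+(aq), so Q = [Mg2+(aq)] / [Co2+(aq)].
Solving for the unknown gives log [Mg2+(aq)] = −1.052, so [Mg2+(aq)] ≈ 0.089 M.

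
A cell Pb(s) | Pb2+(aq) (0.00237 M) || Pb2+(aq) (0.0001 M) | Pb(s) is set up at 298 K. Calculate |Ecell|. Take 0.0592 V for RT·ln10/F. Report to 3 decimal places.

For a concentration cell E°cell = 0, since both electrodes use the same couple.
The compartment with the higher Pb2+(aq) concentration (0.00237 M) acts as the cathode; ions are reduced there and produced at the dilute (0.0001 M) anode.
With n = 2, Ecell = −(0.0592/2)·log([dilute]/[conc]) = −(0.0592/2)·log(0.0001/0.00237) = +0.041 V.

0.041 V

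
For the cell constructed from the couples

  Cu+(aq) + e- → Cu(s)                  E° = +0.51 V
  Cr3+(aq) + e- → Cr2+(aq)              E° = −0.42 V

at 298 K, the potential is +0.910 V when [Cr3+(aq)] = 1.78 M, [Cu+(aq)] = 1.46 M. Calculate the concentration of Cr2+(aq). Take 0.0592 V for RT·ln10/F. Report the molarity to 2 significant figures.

0.56 M

The Cu⁺/Cu couple has the larger reduction potential, so it is the cathode: E°cell = +0.51 − (−0.42) = +0.93 V and n = 1.
Since E = E° − (0.0592/n)·log Q, log Q = n(E° − E)/0.0592 = 0.338.
Balancing electrons gives Cu+(aq) + Cr2+(aq) → Cu(s) + Cr3+(aq); thus Q = [Cr3+(aq)] / ([Cu+(aq)]·[Cr2+(aq)]).
Substituting the known concentrations and solving, log [Cr2+(aq)] = −0.252 and [Cr2+(aq)] = 0.56 M.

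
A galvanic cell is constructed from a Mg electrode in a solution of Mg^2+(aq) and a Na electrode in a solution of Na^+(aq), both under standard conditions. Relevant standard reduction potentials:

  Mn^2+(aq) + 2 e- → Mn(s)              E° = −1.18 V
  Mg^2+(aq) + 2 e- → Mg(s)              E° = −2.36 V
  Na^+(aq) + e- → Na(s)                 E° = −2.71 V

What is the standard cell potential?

+0.35 V

The Mg²⁺/Mg couple has the higher E°, so Mg ion is reduced (cathode) and Na is oxidized (anode).
E°cell = E°(cathode) − E°(anode) = −2.36 − (−2.71) = +0.35 V.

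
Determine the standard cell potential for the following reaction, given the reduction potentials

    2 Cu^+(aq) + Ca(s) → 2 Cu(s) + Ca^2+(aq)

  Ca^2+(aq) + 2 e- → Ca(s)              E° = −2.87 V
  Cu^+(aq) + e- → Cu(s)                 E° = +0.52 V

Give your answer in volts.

Cu^+(aq) gains electrons, so the Cu⁺/Cu couple is the cathode; the Ca²⁺/Ca couple is the anode.
E°cell = E°(cathode) − E°(anode) = +0.52 − (−2.87) = +3.39 V.

+3.39 V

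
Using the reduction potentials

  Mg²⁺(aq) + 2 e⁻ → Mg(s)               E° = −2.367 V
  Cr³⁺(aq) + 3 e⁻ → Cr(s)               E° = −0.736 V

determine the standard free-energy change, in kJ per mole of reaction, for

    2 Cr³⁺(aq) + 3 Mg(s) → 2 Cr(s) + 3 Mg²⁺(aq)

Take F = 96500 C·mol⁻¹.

In the reaction as written Cr³⁺(aq) is reduced, so the Cr³⁺/Cr couple is the cathode and Mg²⁺/Mg is the anode.
E°cell = −0.736 − (−2.367) = +1.631 V; balancing electrons gives n = 6.
ΔG° = −nFE°cell = −(6)(96500)(+1.631) J/mol = −944 kJ/mol.

−944 kJ/mol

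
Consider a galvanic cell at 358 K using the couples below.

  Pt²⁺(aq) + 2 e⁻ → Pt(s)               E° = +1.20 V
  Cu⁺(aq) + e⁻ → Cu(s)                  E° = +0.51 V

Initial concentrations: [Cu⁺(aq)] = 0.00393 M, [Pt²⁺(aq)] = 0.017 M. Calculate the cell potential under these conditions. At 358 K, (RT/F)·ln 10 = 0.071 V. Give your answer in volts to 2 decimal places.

Since E°(Pt²⁺/Pt) > E°(Cu⁺/Cu), Pt²⁺/Pt serves as the cathode.
The standard potential is +1.20 − (+0.51) = +0.69 V and the balanced reaction transfers n = 2 electrons.
For the overall reaction Pt²⁺(aq) + 2 Cu(s) → Pt(s) + 2 Cu⁺(aq), Q = [Cu⁺(aq)]^2 / [Pt²⁺(aq)] = 0.000909, giving log Q = −3.042.
E = E° − (0.071/n)·log Q = +0.69 − (0.071/2)(−3.042) = +0.80 V.

+0.80 V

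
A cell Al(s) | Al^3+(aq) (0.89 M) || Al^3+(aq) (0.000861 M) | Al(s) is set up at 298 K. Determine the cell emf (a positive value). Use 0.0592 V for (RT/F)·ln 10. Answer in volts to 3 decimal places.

0.059 V

For a concentration cell E°cell = 0, since both electrodes use the same couple.
The compartment with the higher Al^3+(aq) concentration (0.89 M) acts as the cathode; ions are reduced there and produced at the dilute (0.000861 M) anode.
With n = 3, Ecell = −(0.0592/3)·log([dilute]/[conc]) = −(0.0592/3)·log(0.000861/0.89) = +0.059 V.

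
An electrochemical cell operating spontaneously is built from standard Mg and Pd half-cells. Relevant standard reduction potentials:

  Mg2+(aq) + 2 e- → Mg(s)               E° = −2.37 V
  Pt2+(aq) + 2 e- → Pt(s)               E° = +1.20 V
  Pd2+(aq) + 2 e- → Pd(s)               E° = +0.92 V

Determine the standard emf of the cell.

+3.29 V

Of the two couples in this cell, the one with the more positive reduction potential is reduced at the cathode: here that is Pd²⁺/Pd (+0.92 V); Mg²⁺/Mg (−2.37 V) is the anode.
E°cell = E°(cathode) − E°(anode) = +0.92 − (−2.37) = +3.29 V.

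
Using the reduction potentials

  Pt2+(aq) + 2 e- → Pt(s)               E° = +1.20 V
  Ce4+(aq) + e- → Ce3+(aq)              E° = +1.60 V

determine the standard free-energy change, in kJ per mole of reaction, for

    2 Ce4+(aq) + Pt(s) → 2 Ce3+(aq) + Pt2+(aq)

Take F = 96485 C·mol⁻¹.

−77.2 kJ/mol

In the reaction as written Ce4+(aq) is reduced, so the Ce⁴⁺/Ce³⁺ couple is the cathode and Pt²⁺/Pt is the anode.
E°cell = +1.60 − (+1.20) = +0.40 V; balancing electrons gives n = 2.
ΔG° = −nFE°cell = −(2)(96485)(+0.40) J/mol = −77.2 kJ/mol.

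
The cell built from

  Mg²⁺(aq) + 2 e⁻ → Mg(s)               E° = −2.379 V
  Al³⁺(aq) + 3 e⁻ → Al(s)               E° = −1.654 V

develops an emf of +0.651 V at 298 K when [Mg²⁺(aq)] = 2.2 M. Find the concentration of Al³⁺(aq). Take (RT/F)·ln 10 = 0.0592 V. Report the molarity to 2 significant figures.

With Al³⁺/Al at the cathode and Mg²⁺/Mg at the anode, E°cell = −1.654 − (−2.379) = +0.725 V (n = 6).
From the Nernst equation, log Q = n(E° − E)/0.0592 = 6·(+0.725 − (+0.651))/0.0592 = 7.500.
For 2 Al³⁺(aq) + 3 Mg(s) → 2 Al(s) + 3 Mg²⁺(aq), the reaction quotient is Q = [Mg²⁺(aq)]^3 / [Al³⁺(aq)]^2.
Isolating [Al³⁺(aq)] in Q = 10^{7.500} yields log [Al³⁺(aq)] = −3.236, i.e. 0.00058 M.

0.00058 M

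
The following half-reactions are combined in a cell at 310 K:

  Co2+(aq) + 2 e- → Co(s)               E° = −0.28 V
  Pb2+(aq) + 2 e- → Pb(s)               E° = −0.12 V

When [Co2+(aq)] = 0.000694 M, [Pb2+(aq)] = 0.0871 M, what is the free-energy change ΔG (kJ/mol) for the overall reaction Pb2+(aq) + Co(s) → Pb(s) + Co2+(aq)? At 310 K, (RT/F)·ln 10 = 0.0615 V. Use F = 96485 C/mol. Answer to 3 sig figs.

E°cell = −0.12 − (−0.28) = +0.16 V; the balanced reaction transfers n = 2 electrons.
The reaction quotient is [Co2+(aq)] / [Pb2+(aq)] = 0.00797; by Nernst, E = +0.16 − (0.0615/2)(−2.099) = +0.2245 V.
Finally ΔG = −nFE = −(2)(96485 C/mol)(+0.2245 V) = −43.3 kJ/mol.

−43.3 kJ/mol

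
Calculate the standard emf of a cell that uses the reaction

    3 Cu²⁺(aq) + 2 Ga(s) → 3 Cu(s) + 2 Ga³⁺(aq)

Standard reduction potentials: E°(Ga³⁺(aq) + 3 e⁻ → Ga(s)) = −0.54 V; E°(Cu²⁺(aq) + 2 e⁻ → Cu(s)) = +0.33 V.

+0.87 V

Cu²⁺(aq) gains electrons, so the Cu²⁺/Cu couple is the cathode; the Ga³⁺/Ga couple is the anode.
E°cell = E°(cathode) − E°(anode) = +0.33 − (−0.54) = +0.87 V.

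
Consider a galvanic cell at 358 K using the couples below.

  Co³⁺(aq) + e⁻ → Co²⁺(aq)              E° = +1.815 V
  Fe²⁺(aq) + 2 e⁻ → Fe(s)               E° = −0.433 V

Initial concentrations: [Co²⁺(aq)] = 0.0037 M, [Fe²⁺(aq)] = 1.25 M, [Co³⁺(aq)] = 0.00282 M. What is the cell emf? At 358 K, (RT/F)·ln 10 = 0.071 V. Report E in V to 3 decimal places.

+2.236 V

Co³⁺/Co²⁺ is reduced (cathode, E° = +1.815 V) and Fe²⁺/Fe is oxidized (anode).
E°cell = +1.815 − (−0.433) = +2.248 V, with n = 2 electrons transferred.
For the overall reaction 2 Co³⁺(aq) + Fe(s) → 2 Co²⁺(aq) + Fe²⁺(aq), Q = ([Co²⁺(aq)]^2·[Fe²⁺(aq)]) / [Co³⁺(aq)]^2 = 2.15, giving log Q = 0.333.
E = E° − (0.071/n)·log Q = +2.248 − (0.071/2)(0.333) = +2.236 V.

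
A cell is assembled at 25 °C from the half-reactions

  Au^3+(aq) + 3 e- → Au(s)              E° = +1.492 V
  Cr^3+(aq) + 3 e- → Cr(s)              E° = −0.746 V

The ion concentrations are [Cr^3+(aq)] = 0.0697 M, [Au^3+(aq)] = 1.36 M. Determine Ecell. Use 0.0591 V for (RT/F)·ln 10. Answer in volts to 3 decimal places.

The Au³⁺/Au couple has the more positive E°, so it is the cathode; Cr³⁺/Cr is the anode.
E°cell = E°cat − E°an = +1.492 − (−0.746) = +2.238 V; n = 3.
For the overall reaction Au^3+(aq) + Cr(s) → Au(s) + Cr^3+(aq), Q = [Cr^3+(aq)] / [Au^3+(aq)] = 0.0512, giving log Q = −1.290.
E = E° − (0.0591/n)·log Q = +2.238 − (0.0591/3)(−1.290) = +2.263 V.

+2.263 V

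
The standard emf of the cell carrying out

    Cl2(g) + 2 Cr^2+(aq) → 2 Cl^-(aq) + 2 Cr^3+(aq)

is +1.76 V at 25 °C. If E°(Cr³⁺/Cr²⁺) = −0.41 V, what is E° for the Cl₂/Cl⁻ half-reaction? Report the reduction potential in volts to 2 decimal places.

In the reaction as written the Cl₂/Cl⁻ couple is reduced (cathode) and Cr³⁺/Cr²⁺ is oxidized (anode), so E°cell = E°(Cl₂/Cl⁻) − E°(Cr³⁺/Cr²⁺).
E°(Cl₂/Cl⁻) = E°cell + E°(anode) = +1.76 + (−0.41) = +1.35 V.

+1.35 V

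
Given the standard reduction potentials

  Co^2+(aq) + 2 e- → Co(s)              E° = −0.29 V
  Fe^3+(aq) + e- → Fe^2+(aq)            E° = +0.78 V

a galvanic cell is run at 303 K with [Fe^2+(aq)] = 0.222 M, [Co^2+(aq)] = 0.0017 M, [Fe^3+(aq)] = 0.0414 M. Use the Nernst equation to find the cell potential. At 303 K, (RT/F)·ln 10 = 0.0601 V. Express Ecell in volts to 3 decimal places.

The Fe³⁺/Fe²⁺ couple has the more positive E°, so it is the cathode; Co²⁺/Co is the anode.
The standard potential is +0.78 − (−0.29) = +1.07 V and the balanced reaction transfers n = 2 electrons.
Balancing gives 2 Fe^3+(aq) + Co(s) → 2 Fe^2+(aq) + Co^2+(aq); hence Q = ([Fe^2+(aq)]^2·[Co^2+(aq)]) / [Fe^3+(aq)]^2 = 0.0489 (log Q = −1.311).
E = E° − (0.0601/n)·log Q = +1.07 − (0.0601/2)(−1.311) = +1.109 V.

+1.109 V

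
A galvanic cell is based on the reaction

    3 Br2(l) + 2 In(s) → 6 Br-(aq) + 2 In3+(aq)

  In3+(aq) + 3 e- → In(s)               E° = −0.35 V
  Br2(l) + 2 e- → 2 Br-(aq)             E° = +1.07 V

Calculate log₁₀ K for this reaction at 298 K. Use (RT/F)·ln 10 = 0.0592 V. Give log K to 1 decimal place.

log K = 143.9

The Br₂/Br⁻ couple is reduced (cathode); E°cell = +1.07 − (−0.35) = +1.42 V with n = 6.
At equilibrium E = 0, so log K = nE°cell / 0.0592 = (6)(+1.42) / 0.0592 = 143.9.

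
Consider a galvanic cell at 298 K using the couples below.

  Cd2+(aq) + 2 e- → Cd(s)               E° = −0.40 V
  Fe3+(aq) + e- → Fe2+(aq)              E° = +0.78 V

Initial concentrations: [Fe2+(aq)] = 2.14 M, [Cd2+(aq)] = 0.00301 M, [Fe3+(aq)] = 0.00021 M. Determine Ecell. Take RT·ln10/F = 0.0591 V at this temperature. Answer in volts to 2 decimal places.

The Fe³⁺/Fe²⁺ couple has the more positive E°, so it is the cathode; Cd²⁺/Cd is the anode.
The standard potential is +0.78 − (−0.40) = +1.18 V and the balanced reaction transfers n = 2 electrons.
Balancing gives 2 Fe3+(aq) + Cd(s) → 2 Fe2+(aq) + Cd2+(aq); hence Q = ([Fe2+(aq)]^2·[Cd2+(aq)]) / [Fe3+(aq)]^2 = 3.13×10^5 (log Q = 5.495).
Applying E = E° − (RT ln10/nF)·log Q gives +1.18 − (0.0591/2)(5.495) = +1.02 V.

+1.02 V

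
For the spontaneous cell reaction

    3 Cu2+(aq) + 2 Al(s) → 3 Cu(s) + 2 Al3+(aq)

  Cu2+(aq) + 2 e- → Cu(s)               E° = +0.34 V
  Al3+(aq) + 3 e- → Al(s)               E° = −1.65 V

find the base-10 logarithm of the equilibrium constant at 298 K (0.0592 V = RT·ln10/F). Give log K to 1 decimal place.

log K = 201.7

The Cu²⁺/Cu couple is reduced (cathode); E°cell = +0.34 − (−1.65) = +1.99 V with n = 6.
At equilibrium E = 0, so log K = nE°cell / 0.0592 = (6)(+1.99) / 0.0592 = 201.7.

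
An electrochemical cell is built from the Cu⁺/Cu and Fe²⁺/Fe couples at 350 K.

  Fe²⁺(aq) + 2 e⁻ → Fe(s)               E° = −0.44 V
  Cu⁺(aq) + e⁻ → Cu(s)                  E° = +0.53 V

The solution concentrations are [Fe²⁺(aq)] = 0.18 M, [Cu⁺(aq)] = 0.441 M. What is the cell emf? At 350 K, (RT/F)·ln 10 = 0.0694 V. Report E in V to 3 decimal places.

Since E°(Cu⁺/Cu) > E°(Fe²⁺/Fe), Cu⁺/Cu serves as the cathode.
E°cell = +0.53 − (−0.44) = +0.97 V, with n = 2 electrons transferred.
Balancing gives 2 Cu⁺(aq) + Fe(s) → 2 Cu(s) + Fe²⁺(aq); hence Q = [Fe²⁺(aq)] / [Cu⁺(aq)]^2 = 0.926 (log Q = −0.034).
E = E° − (0.0694/n)·log Q = +0.97 − (0.0694/2)(−0.034) = +0.971 V.

+0.971 V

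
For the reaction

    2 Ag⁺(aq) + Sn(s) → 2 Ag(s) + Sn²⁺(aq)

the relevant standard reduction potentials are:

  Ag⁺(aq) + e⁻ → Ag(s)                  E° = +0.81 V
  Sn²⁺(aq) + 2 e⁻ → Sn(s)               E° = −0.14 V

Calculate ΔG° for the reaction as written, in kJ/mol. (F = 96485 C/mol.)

−183 kJ/mol

In the reaction as written Ag⁺(aq) is reduced, so the Ag⁺/Ag couple is the cathode and Sn²⁺/Sn is the anode.
E°cell = +0.81 − (−0.14) = +0.95 V; balancing electrons gives n = 2.
ΔG° = −nFE°cell = −(2)(96485)(+0.95) J/mol = −183 kJ/mol.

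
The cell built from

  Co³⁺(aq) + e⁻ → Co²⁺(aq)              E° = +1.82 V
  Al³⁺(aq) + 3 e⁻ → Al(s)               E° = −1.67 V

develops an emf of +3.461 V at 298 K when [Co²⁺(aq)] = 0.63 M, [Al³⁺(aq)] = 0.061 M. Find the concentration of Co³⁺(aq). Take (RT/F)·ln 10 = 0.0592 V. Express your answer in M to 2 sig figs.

With Co³⁺/Co²⁺ at the cathode and Al³⁺/Al at the anode, E°cell = +1.82 − (−1.67) = +3.49 V (n = 3).
Rearranging E = E° − (0.0592/n)·log Q gives log Q = 3(+3.49 − (+3.461))/0.0592 = 1.470.
For 3 Co³⁺(aq) + Al(s) → 3 Co²⁺(aq) + Al³⁺(aq), the reaction quotient is Q = ([Co²⁺(aq)]^3·[Al³⁺(aq)]) / [Co³⁺(aq)]^3.
Isolating [Co³⁺(aq)] in Q = 10^{1.470} yields log [Co³⁺(aq)] = −1.096, i.e. 0.080 M.

0.080 M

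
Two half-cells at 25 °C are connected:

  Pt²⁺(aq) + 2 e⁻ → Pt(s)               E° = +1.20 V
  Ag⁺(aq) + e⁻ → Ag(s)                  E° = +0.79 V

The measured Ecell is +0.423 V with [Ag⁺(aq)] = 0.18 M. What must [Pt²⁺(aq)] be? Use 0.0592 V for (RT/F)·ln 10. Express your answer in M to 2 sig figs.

0.089 M

The Pt²⁺/Pt couple has the larger reduction potential, so it is the cathode: E°cell = +1.20 − (+0.79) = +0.41 V and n = 2.
Rearranging E = E° − (0.0592/n)·log Q gives log Q = 2(+0.41 − (+0.423))/0.0592 = −0.439.
Balancing electrons gives Pt²⁺(aq) + 2 Ag(s) → Pt(s) + 2 Ag⁺(aq); thus Q = [Ag⁺(aq)]^2 / [Pt²⁺(aq)].
Solving for the unknown gives log [Pt²⁺(aq)] = −1.050, so [Pt²⁺(aq)] ≈ 0.089 M.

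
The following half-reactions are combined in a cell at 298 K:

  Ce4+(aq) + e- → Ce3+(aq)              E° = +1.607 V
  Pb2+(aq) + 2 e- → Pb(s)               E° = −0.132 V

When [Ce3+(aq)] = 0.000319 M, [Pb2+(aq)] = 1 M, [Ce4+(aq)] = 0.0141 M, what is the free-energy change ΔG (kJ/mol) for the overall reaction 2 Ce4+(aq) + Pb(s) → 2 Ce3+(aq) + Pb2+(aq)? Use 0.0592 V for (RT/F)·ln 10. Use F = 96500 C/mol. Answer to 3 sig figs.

−354 kJ/mol

The standard cell potential is +1.607 − (−0.132) = +1.739 V, with n = 2 electrons in the balanced equation.
Q = ([Ce3+(aq)]^2·[Pb2+(aq)]) / [Ce4+(aq)]^2 = 0.000512, so log Q = −3.291 and E = +1.739 − (0.0592/2)(−3.291) = +1.8364 V.
Finally ΔG = −nFE = −(2)(96500 C/mol)(+1.8364 V) = −354 kJ/mol.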